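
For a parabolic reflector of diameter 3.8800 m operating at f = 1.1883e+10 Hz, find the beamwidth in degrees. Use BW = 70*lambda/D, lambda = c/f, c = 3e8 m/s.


lambda = c / f = 3.0000e+08 / 1.1883e+10 = 0.02524615 m
BW = 70 * 0.02524615 / 3.8800 = 0.4555 deg

0.4555 deg


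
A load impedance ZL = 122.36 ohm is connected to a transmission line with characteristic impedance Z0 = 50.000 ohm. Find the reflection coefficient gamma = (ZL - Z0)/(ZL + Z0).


gamma = (122.36 - 50.000) / (122.36 + 50.000) = 0.4198

0.4198


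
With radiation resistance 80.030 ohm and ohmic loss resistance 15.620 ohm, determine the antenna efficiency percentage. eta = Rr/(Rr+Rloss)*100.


eta = 80.030 / (80.030 + 15.620) * 100 = 83.67%

83.67%


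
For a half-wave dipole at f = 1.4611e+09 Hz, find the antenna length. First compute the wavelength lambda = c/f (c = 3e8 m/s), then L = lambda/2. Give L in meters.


lambda = c / f = 3.0000e+08 / 1.4611e+09 = 0.2053248 m
L = lambda / 2 = 0.2053248 / 2 = 0.1027 m

0.1027 m


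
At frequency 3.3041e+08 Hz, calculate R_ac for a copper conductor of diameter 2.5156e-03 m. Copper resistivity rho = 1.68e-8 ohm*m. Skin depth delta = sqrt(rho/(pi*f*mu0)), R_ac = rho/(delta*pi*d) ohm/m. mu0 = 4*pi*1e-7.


delta = sqrt(1.68e-8 / (pi * 3.3041e+08 * 4*pi*1e-7)) = 3.588791e-06 m
R_ac = 1.68e-8 / (3.588791e-06 * pi * 2.5156e-03) = 0.5923 ohm/m

0.5923 ohm/m


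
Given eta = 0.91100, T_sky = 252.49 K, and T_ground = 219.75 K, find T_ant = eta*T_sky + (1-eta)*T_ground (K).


T_ant = 0.91100 * 252.49 + (1 - 0.91100) * 219.75 = 249.6 K

249.6 K


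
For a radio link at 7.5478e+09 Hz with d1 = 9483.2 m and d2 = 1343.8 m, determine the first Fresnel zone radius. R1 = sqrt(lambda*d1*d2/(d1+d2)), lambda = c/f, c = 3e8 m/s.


lambda = c / f = 3.0000e+08 / 7.5478e+09 = 0.03974668 m
R1 = sqrt(0.03974668 * 9483.2 * 1343.8 / (9483.2 + 1343.8)) = 6.840 m

6.840 m


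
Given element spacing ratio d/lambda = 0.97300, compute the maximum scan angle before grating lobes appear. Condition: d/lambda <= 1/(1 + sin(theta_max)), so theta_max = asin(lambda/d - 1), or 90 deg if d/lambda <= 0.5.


lambda/d - 1 = 1/0.97300 - 1 = 0.02774923
theta_max = asin(0.02774923) = 1.590 deg

1.590 deg


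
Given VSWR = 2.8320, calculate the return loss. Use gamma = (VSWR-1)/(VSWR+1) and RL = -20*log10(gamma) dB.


gamma = (2.8320 - 1) / (2.8320 + 1) = 0.4780793
RL = -20 * log10(0.4780793) = 6.410 dB

6.410 dB


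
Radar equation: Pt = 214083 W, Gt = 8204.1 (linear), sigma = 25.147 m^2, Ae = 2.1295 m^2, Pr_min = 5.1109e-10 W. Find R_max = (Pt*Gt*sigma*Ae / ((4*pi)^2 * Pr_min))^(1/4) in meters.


R^4 = 214083*8204.1*25.147*2.1295 / ((4*pi)^2 * 5.1109e-10) = 1.165359e+18
R_max = 1.165359e+18^0.25 = 32856 m

32856 m


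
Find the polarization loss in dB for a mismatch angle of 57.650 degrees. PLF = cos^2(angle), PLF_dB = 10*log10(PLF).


PLF_linear = cos^2(57.650 deg) = 0.2863211
PLF_dB = 10 * log10(0.2863211) = -5.431 dB

-5.431 dB


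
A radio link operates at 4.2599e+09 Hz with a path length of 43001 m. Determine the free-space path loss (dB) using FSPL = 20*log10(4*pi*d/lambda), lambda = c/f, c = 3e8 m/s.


lambda = c / f = 3.0000e+08 / 4.2599e+09 = 0.07042419 m
FSPL = 20 * log10(4*pi*43001/0.07042419) = 137.7 dB

137.7 dB


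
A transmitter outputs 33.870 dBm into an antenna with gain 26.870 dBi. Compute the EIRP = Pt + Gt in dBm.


EIRP = Pt + Gt = 33.870 + 26.870 = 60.74 dBm

60.74 dBm


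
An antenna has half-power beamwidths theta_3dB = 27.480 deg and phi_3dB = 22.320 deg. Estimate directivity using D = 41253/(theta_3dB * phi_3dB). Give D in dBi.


D_linear = 41253 / (27.480 * 22.320) = 67.25810
D_dBi = 10 * log10(67.25810) = 18.28 dBi

18.28 dBi


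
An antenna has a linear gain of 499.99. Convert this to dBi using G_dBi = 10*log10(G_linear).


G_dBi = 10 * log10(499.99) = 26.99 dBi

26.99 dBi


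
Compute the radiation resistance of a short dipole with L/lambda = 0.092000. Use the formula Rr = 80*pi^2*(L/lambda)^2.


Rr = 80 * pi^2 * (0.092000)^2 = 80 * 9.869604 * 8.464000e-03 = 6.683 ohm

6.683 ohm


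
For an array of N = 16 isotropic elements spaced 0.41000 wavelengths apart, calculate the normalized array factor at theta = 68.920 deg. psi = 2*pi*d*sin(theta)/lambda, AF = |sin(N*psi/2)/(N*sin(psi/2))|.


psi = 2*pi*0.41000*sin(68.920 deg) = 2.403711 rad
AF = |sin(16*2.403711/2) / (16*sin(2.403711/2))| = 0.02486

0.02486


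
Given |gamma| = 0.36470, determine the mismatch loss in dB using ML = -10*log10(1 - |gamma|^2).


ML = -10 * log10(1 - 0.36470^2) = -10 * log10(0.86699391) = 0.6198 dB

0.6198 dB


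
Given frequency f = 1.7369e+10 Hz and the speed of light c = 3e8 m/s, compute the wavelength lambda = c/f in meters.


lambda = c / f = 3.0000e+08 / 1.7369e+10 = 0.01727 m

0.01727 m


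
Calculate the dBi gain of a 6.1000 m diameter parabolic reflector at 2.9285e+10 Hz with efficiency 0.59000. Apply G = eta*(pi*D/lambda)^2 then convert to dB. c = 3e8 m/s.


lambda = c / f = 3.0000e+08 / 2.9285e+10 = 0.01024415 m
G_linear = 0.59000 * (pi * 6.1000 / 0.01024415)^2 = 2.064712e+06
G_dBi = 10 * log10(2.064712e+06) = 63.15 dBi

63.15 dBi


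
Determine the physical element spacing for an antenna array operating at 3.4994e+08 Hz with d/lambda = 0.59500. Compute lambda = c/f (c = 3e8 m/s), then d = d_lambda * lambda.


lambda = c / f = 3.0000e+08 / 3.4994e+08 = 0.8572898 m
d = 0.59500 * 0.8572898 = 0.5101 m

0.5101 m


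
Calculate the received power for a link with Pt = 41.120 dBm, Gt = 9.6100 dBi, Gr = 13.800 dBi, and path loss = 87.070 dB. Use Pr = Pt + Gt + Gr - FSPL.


Pr = 41.120 + 9.6100 + 13.800 - 87.070 = -22.54 dBm

-22.54 dBm


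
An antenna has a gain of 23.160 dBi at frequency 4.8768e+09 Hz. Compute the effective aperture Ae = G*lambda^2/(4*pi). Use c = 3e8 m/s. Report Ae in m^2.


lambda = c / f = 3.0000e+08 / 4.8768e+09 = 0.06151575 m
G_linear = 10^(23.160/10) = 207.0141
Ae = G_linear * lambda^2 / (4*pi) = 207.0141 * 0.06151575^2 / (4*pi) = 0.06234 m^2

0.06234 m^2


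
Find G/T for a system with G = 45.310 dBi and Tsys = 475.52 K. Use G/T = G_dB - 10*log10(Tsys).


G/T = 45.310 - 10*log10(475.52) = 45.310 - 26.77169 = 18.54 dB/K

18.54 dB/K


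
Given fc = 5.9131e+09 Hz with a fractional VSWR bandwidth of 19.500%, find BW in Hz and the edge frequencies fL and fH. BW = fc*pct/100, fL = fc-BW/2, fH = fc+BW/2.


BW = 5.9131e+09 * 19.500/100 = 1.153054e+09 Hz
fL = 5.9131e+09 - 1.153054e+09/2 = 5.337e+09 Hz
fH = 5.9131e+09 + 1.153054e+09/2 = 6.490e+09 Hz

BW=1.153e+09 Hz, fL=5.337e+09 Hz, fH=6.490e+09 Hz


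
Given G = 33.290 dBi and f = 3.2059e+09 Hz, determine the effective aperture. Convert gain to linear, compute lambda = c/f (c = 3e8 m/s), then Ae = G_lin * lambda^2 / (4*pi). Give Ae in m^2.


lambda = c / f = 3.0000e+08 / 3.2059e+09 = 0.09357747 m
G_linear = 10^(33.290/10) = 2133.045
Ae = G_linear * lambda^2 / (4*pi) = 2133.045 * 0.09357747^2 / (4*pi) = 1.486 m^2

1.486 m^2


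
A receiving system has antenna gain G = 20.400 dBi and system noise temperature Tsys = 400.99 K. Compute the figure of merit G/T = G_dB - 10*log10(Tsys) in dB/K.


G/T = 20.400 - 10*log10(400.99) = 20.400 - 26.03134 = -5.631 dB/K

-5.631 dB/K


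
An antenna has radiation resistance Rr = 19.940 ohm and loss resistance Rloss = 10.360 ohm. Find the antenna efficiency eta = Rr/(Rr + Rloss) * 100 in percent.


eta = 19.940 / (19.940 + 10.360) * 100 = 65.81%

65.81%


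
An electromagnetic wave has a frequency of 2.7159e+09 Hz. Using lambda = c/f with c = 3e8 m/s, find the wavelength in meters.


lambda = c / f = 3.0000e+08 / 2.7159e+09 = 0.1105 m

0.1105 m


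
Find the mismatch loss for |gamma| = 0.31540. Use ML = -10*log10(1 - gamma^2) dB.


ML = -10 * log10(1 - 0.31540^2) = -10 * log10(0.90052284) = 0.4551 dB

0.4551 dB


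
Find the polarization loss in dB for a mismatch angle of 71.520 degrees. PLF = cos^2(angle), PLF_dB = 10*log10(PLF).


PLF_linear = cos^2(71.520 deg) = 0.1004723
PLF_dB = 10 * log10(0.1004723) = -9.980 dB

-9.980 dB


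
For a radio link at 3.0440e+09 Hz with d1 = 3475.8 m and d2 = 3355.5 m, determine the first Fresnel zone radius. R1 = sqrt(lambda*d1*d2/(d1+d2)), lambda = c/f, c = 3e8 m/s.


lambda = c / f = 3.0000e+08 / 3.0440e+09 = 0.09855453 m
R1 = sqrt(0.09855453 * 3475.8 * 3355.5 / (3475.8 + 3355.5)) = 12.97 m

12.97 m


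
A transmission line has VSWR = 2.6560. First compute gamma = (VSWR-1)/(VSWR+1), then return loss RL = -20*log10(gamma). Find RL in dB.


gamma = (2.6560 - 1) / (2.6560 + 1) = 0.4529540
RL = -20 * log10(0.4529540) = 6.879 dB

6.879 dB


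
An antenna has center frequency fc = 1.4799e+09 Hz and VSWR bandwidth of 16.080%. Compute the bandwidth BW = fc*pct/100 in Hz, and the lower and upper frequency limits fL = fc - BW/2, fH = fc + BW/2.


BW = 1.4799e+09 * 16.080/100 = 2.379679e+08 Hz
fL = 1.4799e+09 - 2.379679e+08/2 = 1.361e+09 Hz
fH = 1.4799e+09 + 2.379679e+08/2 = 1.599e+09 Hz

BW=2.380e+08 Hz, fL=1.361e+09 Hz, fH=1.599e+09 Hz


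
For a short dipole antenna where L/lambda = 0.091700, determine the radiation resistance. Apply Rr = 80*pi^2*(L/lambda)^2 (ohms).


Rr = 80 * pi^2 * (0.091700)^2 = 80 * 9.869604 * 8.408890e-03 = 6.639 ohm

6.639 ohm


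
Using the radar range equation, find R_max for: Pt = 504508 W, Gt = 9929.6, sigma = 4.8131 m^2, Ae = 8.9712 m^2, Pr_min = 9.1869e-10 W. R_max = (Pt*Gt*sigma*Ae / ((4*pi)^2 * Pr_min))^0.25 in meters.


R^4 = 504508*9929.6*4.8131*8.9712 / ((4*pi)^2 * 9.1869e-10) = 1.491030e+18
R_max = 1.491030e+18^0.25 = 34944 m

34944 m


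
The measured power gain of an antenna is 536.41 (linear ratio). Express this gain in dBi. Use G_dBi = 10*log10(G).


G_dBi = 10 * log10(536.41) = 27.29 dBi

27.29 dBi


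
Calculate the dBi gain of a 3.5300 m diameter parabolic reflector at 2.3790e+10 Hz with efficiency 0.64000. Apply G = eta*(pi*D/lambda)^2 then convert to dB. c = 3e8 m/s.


lambda = c / f = 3.0000e+08 / 2.3790e+10 = 0.01261034 m
G_linear = 0.64000 * (pi * 3.5300 / 0.01261034)^2 = 494966.2
G_dBi = 10 * log10(494966.2) = 56.95 dBi

56.95 dBi


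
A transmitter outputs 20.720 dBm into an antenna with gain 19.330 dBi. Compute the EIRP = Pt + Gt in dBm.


EIRP = Pt + Gt = 20.720 + 19.330 = 40.05 dBm

40.05 dBm


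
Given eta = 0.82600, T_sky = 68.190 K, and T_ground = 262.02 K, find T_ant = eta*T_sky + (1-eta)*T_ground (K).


T_ant = 0.82600 * 68.190 + (1 - 0.82600) * 262.02 = 101.9 K

101.9 K


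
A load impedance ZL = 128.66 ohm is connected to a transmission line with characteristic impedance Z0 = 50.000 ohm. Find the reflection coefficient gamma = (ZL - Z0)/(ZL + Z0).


gamma = (128.66 - 50.000) / (128.66 + 50.000) = 0.4403

0.4403


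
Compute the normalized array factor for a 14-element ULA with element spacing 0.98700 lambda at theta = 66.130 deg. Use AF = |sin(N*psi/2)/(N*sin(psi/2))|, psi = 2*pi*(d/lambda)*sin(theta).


psi = 2*pi*0.98700*sin(66.130 deg) = 5.671064 rad
AF = |sin(14*5.671064/2) / (14*sin(5.671064/2))| = 0.2157

0.2157


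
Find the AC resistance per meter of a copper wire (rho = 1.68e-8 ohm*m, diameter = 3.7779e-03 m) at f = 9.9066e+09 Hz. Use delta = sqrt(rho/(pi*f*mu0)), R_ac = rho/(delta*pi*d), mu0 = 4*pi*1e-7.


delta = sqrt(1.68e-8 / (pi * 9.9066e+09 * 4*pi*1e-7)) = 6.554091e-07 m
R_ac = 1.68e-8 / (6.554091e-07 * pi * 3.7779e-03) = 2.160 ohm/m

2.160 ohm/m


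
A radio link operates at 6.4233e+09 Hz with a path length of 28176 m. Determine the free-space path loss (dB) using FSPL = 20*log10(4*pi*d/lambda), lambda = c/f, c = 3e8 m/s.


lambda = c / f = 3.0000e+08 / 6.4233e+09 = 0.04670496 m
FSPL = 20 * log10(4*pi*28176/0.04670496) = 137.6 dB

137.6 dB


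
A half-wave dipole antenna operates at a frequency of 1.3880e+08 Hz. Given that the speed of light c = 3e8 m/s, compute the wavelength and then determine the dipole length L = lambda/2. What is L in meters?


lambda = c / f = 3.0000e+08 / 1.3880e+08 = 2.161383 m
L = lambda / 2 = 2.161383 / 2 = 1.081 m

1.081 m


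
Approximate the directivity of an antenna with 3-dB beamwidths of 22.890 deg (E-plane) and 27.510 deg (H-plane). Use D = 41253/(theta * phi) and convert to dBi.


D_linear = 41253 / (22.890 * 27.510) = 65.51174
D_dBi = 10 * log10(65.51174) = 18.16 dBi

18.16 dBi


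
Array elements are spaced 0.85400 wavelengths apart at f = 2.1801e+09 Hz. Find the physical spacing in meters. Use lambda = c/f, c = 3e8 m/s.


lambda = c / f = 3.0000e+08 / 2.1801e+09 = 0.1376084 m
d = 0.85400 * 0.1376084 = 0.1175 m

0.1175 m


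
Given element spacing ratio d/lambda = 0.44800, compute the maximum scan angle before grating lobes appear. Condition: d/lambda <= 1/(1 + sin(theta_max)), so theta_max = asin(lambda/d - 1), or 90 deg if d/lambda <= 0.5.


lambda/d - 1 = 1/0.44800 - 1 = 1.232143 >= 1
d/lambda <= 0.5, so the array can scan to endfire without grating lobes: theta_max = 90 deg

90 deg


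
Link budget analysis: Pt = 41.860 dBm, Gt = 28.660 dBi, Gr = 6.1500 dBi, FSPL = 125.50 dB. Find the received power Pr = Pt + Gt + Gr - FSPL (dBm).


Pr = 41.860 + 28.660 + 6.1500 - 125.50 = -48.83 dBm

-48.83 dBm


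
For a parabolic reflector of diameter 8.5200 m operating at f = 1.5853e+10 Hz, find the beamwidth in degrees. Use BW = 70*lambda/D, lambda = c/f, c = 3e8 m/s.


lambda = c / f = 3.0000e+08 / 1.5853e+10 = 0.01892386 m
BW = 70 * 0.01892386 / 8.5200 = 0.1555 deg

0.1555 deg


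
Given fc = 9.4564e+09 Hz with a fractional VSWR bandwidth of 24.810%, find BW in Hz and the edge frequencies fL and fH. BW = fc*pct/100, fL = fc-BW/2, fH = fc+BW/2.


BW = 9.4564e+09 * 24.810/100 = 2.346133e+09 Hz
fL = 9.4564e+09 - 2.346133e+09/2 = 8.283e+09 Hz
fH = 9.4564e+09 + 2.346133e+09/2 = 1.063e+10 Hz

BW=2.346e+09 Hz, fL=8.283e+09 Hz, fH=1.063e+10 Hz


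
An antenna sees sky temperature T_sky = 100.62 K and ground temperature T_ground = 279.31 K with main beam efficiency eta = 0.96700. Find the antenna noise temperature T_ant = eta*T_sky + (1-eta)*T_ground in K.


T_ant = 0.96700 * 100.62 + (1 - 0.96700) * 279.31 = 106.5 K

106.5 K


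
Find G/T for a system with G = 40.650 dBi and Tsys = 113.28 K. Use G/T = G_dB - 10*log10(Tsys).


G/T = 40.650 - 10*log10(113.28) = 40.650 - 20.54153 = 20.11 dB/K

20.11 dB/K


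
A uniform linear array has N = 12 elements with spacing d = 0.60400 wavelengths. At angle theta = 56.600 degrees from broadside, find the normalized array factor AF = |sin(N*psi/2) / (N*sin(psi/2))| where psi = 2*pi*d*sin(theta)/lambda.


psi = 2*pi*0.60400*sin(56.600 deg) = 3.168284 rad
AF = |sin(12*3.168284/2) / (12*sin(3.168284/2))| = 0.01329

0.01329


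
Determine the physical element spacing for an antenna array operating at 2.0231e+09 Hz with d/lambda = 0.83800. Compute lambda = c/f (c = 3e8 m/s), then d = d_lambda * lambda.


lambda = c / f = 3.0000e+08 / 2.0231e+09 = 0.1482873 m
d = 0.83800 * 0.1482873 = 0.1243 m

0.1243 m


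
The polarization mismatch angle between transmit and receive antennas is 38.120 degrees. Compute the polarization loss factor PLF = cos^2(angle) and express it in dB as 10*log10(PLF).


PLF_linear = cos^2(38.120 deg) = 0.6189277
PLF_dB = 10 * log10(0.6189277) = -2.084 dB

-2.084 dB


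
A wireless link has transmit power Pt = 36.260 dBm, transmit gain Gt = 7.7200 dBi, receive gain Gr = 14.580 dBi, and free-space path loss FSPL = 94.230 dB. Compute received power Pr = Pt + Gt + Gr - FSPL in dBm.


Pr = 36.260 + 7.7200 + 14.580 - 94.230 = -35.67 dBm

-35.67 dBm


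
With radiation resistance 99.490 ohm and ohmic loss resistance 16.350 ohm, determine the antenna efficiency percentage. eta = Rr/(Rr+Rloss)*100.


eta = 99.490 / (99.490 + 16.350) * 100 = 85.89%

85.89%


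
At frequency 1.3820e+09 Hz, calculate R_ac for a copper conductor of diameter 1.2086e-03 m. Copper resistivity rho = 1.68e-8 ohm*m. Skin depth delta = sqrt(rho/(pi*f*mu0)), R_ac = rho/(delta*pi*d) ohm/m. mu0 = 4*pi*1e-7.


delta = sqrt(1.68e-8 / (pi * 1.3820e+09 * 4*pi*1e-7)) = 1.754772e-06 m
R_ac = 1.68e-8 / (1.754772e-06 * pi * 1.2086e-03) = 2.521 ohm/m

2.521 ohm/m


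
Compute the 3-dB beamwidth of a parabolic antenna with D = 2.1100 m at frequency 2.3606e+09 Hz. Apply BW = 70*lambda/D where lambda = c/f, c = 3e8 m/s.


lambda = c / f = 3.0000e+08 / 2.3606e+09 = 0.1270863 m
BW = 70 * 0.1270863 / 2.1100 = 4.216 deg

4.216 deg


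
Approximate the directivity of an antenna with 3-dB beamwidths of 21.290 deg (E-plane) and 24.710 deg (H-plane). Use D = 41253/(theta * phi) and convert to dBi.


D_linear = 41253 / (21.290 * 24.710) = 78.41644
D_dBi = 10 * log10(78.41644) = 18.94 dBi

18.94 dBi


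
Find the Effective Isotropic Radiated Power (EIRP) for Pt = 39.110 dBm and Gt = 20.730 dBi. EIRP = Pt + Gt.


EIRP = Pt + Gt = 39.110 + 20.730 = 59.84 dBm

59.84 dBm


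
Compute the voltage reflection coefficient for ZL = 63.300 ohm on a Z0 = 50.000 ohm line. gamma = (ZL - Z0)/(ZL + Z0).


gamma = (63.300 - 50.000) / (63.300 + 50.000) = 0.1174

0.1174


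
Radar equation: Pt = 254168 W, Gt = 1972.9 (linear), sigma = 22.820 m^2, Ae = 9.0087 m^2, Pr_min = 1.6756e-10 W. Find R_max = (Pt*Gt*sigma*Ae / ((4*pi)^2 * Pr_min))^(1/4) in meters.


R^4 = 254168*1972.9*22.820*9.0087 / ((4*pi)^2 * 1.6756e-10) = 3.895952e+18
R_max = 3.895952e+18^0.25 = 44428 m

44428 m


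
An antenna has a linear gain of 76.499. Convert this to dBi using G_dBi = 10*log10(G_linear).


G_dBi = 10 * log10(76.499) = 18.84 dBi

18.84 dBi


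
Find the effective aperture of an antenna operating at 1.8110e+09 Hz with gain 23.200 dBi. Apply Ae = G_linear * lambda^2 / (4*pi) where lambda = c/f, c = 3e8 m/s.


lambda = c / f = 3.0000e+08 / 1.8110e+09 = 0.1656543 m
G_linear = 10^(23.200/10) = 208.9296
Ae = G_linear * lambda^2 / (4*pi) = 208.9296 * 0.1656543^2 / (4*pi) = 0.4562 m^2

0.4562 m^2


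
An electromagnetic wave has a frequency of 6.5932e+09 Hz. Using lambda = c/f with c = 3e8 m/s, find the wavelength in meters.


lambda = c / f = 3.0000e+08 / 6.5932e+09 = 0.04550 m

0.04550 m


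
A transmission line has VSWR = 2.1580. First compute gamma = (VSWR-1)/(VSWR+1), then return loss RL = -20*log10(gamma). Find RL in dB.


gamma = (2.1580 - 1) / (2.1580 + 1) = 0.3666878
RL = -20 * log10(0.3666878) = 8.714 dB

8.714 dB


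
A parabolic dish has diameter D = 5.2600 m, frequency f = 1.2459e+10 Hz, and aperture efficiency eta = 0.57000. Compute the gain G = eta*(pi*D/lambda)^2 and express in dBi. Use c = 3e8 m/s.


lambda = c / f = 3.0000e+08 / 1.2459e+10 = 0.02407898 m
G_linear = 0.57000 * (pi * 5.2600 / 0.02407898)^2 = 268454.0
G_dBi = 10 * log10(268454.0) = 54.29 dBi

54.29 dBi


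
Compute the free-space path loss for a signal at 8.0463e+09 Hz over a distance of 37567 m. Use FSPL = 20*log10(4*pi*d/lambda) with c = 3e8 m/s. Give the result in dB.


lambda = c / f = 3.0000e+08 / 8.0463e+09 = 0.03728422 m
FSPL = 20 * log10(4*pi*37567/0.03728422) = 142.0 dB

142.0 dB


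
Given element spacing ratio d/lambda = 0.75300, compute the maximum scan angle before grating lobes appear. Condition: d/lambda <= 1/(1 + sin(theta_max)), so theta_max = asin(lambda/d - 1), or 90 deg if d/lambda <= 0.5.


lambda/d - 1 = 1/0.75300 - 1 = 0.3280212
theta_max = asin(0.3280212) = 19.15 deg

19.15 deg


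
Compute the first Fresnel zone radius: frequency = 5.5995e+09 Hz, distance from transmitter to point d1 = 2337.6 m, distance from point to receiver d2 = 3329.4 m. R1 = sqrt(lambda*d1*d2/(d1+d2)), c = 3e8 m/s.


lambda = c / f = 3.0000e+08 / 5.5995e+09 = 0.05357621 m
R1 = sqrt(0.05357621 * 2337.6 * 3329.4 / (2337.6 + 3329.4)) = 8.578 m

8.578 m


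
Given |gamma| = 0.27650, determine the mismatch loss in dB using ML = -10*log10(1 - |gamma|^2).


ML = -10 * log10(1 - 0.27650^2) = -10 * log10(0.92354775) = 0.3454 dB

0.3454 dB


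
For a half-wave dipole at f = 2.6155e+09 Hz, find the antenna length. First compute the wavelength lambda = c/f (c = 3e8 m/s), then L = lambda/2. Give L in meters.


lambda = c / f = 3.0000e+08 / 2.6155e+09 = 0.1147008 m
L = lambda / 2 = 0.1147008 / 2 = 0.05735 m

0.05735 m


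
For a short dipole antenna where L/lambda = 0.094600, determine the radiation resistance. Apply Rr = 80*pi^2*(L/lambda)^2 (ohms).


Rr = 80 * pi^2 * (0.094600)^2 = 80 * 9.869604 * 8.949160e-03 = 7.066 ohm

7.066 ohm


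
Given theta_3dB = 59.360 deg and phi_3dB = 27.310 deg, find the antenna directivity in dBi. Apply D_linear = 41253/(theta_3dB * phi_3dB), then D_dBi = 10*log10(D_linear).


D_linear = 41253 / (59.360 * 27.310) = 25.44720
D_dBi = 10 * log10(25.44720) = 14.06 dBi

14.06 dBi


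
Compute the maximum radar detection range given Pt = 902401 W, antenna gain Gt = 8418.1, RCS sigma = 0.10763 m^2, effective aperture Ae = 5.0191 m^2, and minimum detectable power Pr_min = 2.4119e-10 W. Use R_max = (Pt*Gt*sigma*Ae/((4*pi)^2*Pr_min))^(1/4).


R^4 = 902401*8418.1*0.10763*5.0191 / ((4*pi)^2 * 2.4119e-10) = 1.077442e+17
R_max = 1.077442e+17^0.25 = 18118 m

18118 m


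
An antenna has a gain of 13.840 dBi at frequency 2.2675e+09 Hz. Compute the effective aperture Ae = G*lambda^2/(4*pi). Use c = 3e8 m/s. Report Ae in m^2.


lambda = c / f = 3.0000e+08 / 2.2675e+09 = 0.1323043 m
G_linear = 10^(13.840/10) = 24.21029
Ae = G_linear * lambda^2 / (4*pi) = 24.21029 * 0.1323043^2 / (4*pi) = 0.03372 m^2

0.03372 m^2


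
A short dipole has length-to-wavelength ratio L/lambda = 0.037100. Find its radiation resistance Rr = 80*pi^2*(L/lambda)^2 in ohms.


Rr = 80 * pi^2 * (0.037100)^2 = 80 * 9.869604 * 1.376410e-03 = 1.087 ohm

1.087 ohm


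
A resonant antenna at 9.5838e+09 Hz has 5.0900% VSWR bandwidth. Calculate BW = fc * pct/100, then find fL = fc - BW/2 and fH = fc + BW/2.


BW = 9.5838e+09 * 5.0900/100 = 4.878154e+08 Hz
fL = 9.5838e+09 - 4.878154e+08/2 = 9.340e+09 Hz
fH = 9.5838e+09 + 4.878154e+08/2 = 9.828e+09 Hz

BW=4.878e+08 Hz, fL=9.340e+09 Hz, fH=9.828e+09 Hz


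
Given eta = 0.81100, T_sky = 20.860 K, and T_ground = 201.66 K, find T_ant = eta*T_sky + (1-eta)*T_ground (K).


T_ant = 0.81100 * 20.860 + (1 - 0.81100) * 201.66 = 55.03 K

55.03 K


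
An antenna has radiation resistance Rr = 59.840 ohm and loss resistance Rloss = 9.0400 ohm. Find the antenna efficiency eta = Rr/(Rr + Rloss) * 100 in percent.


eta = 59.840 / (59.840 + 9.0400) * 100 = 86.88%

86.88%


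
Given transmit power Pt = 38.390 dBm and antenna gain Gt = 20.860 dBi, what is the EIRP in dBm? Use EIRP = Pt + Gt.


EIRP = Pt + Gt = 38.390 + 20.860 = 59.25 dBm

59.25 dBm


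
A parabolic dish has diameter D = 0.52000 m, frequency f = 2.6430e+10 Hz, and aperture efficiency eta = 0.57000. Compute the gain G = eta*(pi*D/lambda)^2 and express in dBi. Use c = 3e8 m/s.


lambda = c / f = 3.0000e+08 / 2.6430e+10 = 0.01135074 m
G_linear = 0.57000 * (pi * 0.52000 / 0.01135074)^2 = 11806.82
G_dBi = 10 * log10(11806.82) = 40.72 dBi

40.72 dBi


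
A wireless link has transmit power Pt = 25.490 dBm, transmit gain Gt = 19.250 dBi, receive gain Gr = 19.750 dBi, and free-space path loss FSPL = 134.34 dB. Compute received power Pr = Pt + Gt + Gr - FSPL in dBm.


Pr = 25.490 + 19.250 + 19.750 - 134.34 = -69.85 dBm

-69.85 dBm


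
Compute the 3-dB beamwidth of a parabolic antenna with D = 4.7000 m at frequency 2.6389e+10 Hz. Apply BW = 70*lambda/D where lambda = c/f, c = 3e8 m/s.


lambda = c / f = 3.0000e+08 / 2.6389e+10 = 0.01136837 m
BW = 70 * 0.01136837 / 4.7000 = 0.1693 deg

0.1693 deg


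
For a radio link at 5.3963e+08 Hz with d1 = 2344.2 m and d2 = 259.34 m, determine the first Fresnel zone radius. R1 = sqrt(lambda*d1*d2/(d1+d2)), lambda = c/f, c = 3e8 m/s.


lambda = c / f = 3.0000e+08 / 5.3963e+08 = 0.5559365 m
R1 = sqrt(0.5559365 * 2344.2 * 259.34 / (2344.2 + 259.34)) = 11.39 m

11.39 m


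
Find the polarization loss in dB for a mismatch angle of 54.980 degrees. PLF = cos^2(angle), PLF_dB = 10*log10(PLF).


PLF_linear = cos^2(54.980 deg) = 0.3293180
PLF_dB = 10 * log10(0.3293180) = -4.824 dB

-4.824 dB


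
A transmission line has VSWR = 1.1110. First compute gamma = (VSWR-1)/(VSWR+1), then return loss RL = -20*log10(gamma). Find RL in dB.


gamma = (1.1110 - 1) / (1.1110 + 1) = 0.05258171
RL = -20 * log10(0.05258171) = 25.58 dB

25.58 dB


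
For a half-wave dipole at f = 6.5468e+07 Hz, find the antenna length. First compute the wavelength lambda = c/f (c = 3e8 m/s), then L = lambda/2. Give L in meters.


lambda = c / f = 3.0000e+08 / 6.5468e+07 = 4.582391 m
L = lambda / 2 = 4.582391 / 2 = 2.291 m

2.291 m


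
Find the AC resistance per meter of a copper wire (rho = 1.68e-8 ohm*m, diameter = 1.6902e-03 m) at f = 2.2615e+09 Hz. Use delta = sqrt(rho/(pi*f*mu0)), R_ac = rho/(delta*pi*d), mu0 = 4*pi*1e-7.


delta = sqrt(1.68e-8 / (pi * 2.2615e+09 * 4*pi*1e-7)) = 1.371755e-06 m
R_ac = 1.68e-8 / (1.371755e-06 * pi * 1.6902e-03) = 2.306 ohm/m

2.306 ohm/m


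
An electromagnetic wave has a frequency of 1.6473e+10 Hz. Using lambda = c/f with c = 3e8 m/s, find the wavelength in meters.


lambda = c / f = 3.0000e+08 / 1.6473e+10 = 0.01821 m

0.01821 m


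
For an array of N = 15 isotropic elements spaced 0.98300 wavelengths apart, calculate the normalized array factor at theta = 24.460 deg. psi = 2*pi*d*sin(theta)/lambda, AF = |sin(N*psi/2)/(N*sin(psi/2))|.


psi = 2*pi*0.98300*sin(24.460 deg) = 2.557375 rad
AF = |sin(15*2.557375/2) / (15*sin(2.557375/2))| = 0.02261

0.02261


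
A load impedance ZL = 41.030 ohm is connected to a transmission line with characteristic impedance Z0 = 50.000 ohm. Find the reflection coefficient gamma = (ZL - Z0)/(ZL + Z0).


gamma = (41.030 - 50.000) / (41.030 + 50.000) = -0.09854

-0.09854


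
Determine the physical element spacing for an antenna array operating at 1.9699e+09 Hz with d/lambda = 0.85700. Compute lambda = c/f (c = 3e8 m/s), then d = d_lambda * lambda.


lambda = c / f = 3.0000e+08 / 1.9699e+09 = 0.1522920 m
d = 0.85700 * 0.1522920 = 0.1305 m

0.1305 m


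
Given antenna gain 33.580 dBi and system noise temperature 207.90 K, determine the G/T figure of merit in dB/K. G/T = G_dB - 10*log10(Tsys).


G/T = 33.580 - 10*log10(207.90) = 33.580 - 23.17854 = 10.40 dB/K

10.40 dB/K


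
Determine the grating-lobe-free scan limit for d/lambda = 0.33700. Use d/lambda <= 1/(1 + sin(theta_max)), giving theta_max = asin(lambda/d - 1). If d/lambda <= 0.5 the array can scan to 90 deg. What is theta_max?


lambda/d - 1 = 1/0.33700 - 1 = 1.967359 >= 1
d/lambda <= 0.5, so the array can scan to endfire without grating lobes: theta_max = 90 deg

90 deg


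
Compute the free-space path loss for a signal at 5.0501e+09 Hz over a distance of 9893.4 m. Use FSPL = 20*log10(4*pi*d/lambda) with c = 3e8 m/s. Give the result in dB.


lambda = c / f = 3.0000e+08 / 5.0501e+09 = 0.05940476 m
FSPL = 20 * log10(4*pi*9893.4/0.05940476) = 126.4 dB

126.4 dB


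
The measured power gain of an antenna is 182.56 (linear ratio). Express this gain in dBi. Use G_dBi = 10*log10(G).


G_dBi = 10 * log10(182.56) = 22.61 dBi

22.61 dBi


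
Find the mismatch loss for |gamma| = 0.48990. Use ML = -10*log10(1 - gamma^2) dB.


ML = -10 * log10(1 - 0.48990^2) = -10 * log10(0.75999799) = 1.192 dB

1.192 dB


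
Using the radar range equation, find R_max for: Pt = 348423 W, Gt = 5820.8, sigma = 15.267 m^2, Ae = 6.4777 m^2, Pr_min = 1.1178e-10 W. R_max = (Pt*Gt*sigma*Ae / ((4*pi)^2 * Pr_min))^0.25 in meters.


R^4 = 348423*5820.8*15.267*6.4777 / ((4*pi)^2 * 1.1178e-10) = 1.136266e+19
R_max = 1.136266e+19^0.25 = 58059 m

58059 m


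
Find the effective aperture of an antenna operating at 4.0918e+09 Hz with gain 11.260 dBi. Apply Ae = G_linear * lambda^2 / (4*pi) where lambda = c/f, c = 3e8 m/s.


lambda = c / f = 3.0000e+08 / 4.0918e+09 = 0.07331737 m
G_linear = 10^(11.260/10) = 13.36596
Ae = G_linear * lambda^2 / (4*pi) = 13.36596 * 0.07331737^2 / (4*pi) = 5.717e-03 m^2

5.717e-03 m^2


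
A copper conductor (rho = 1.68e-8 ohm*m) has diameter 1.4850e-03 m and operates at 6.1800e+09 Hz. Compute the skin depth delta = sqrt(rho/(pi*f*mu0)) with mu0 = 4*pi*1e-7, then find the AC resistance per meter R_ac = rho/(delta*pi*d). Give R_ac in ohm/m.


delta = sqrt(1.68e-8 / (pi * 6.1800e+09 * 4*pi*1e-7)) = 8.298136e-07 m
R_ac = 1.68e-8 / (8.298136e-07 * pi * 1.4850e-03) = 4.340 ohm/m

4.340 ohm/m


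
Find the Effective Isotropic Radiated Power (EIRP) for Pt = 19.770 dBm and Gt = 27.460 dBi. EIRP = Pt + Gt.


EIRP = Pt + Gt = 19.770 + 27.460 = 47.23 dBm

47.23 dBm


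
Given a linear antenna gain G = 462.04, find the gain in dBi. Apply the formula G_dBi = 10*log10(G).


G_dBi = 10 * log10(462.04) = 26.65 dBi

26.65 dBi


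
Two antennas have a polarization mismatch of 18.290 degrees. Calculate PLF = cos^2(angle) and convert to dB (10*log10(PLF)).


PLF_linear = cos^2(18.290 deg) = 0.9015128
PLF_dB = 10 * log10(0.9015128) = -0.4503 dB

-0.4503 dB


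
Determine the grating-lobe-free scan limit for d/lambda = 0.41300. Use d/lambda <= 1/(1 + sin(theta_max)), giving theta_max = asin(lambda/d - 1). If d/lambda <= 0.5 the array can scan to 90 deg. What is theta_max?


lambda/d - 1 = 1/0.41300 - 1 = 1.421308 >= 1
d/lambda <= 0.5, so the array can scan to endfire without grating lobes: theta_max = 90 deg

90 deg


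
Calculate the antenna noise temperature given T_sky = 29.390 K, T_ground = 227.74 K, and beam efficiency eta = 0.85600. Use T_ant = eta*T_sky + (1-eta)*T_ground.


T_ant = 0.85600 * 29.390 + (1 - 0.85600) * 227.74 = 57.95 K

57.95 K


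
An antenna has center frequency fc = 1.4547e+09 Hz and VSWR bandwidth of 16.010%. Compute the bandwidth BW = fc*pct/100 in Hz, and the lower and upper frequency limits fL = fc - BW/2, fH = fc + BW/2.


BW = 1.4547e+09 * 16.010/100 = 2.328975e+08 Hz
fL = 1.4547e+09 - 2.328975e+08/2 = 1.338e+09 Hz
fH = 1.4547e+09 + 2.328975e+08/2 = 1.571e+09 Hz

BW=2.329e+08 Hz, fL=1.338e+09 Hz, fH=1.571e+09 Hz


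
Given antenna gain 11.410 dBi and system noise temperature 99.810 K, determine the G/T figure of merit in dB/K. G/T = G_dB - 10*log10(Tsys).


G/T = 11.410 - 10*log10(99.810) = 11.410 - 19.99174 = -8.582 dB/K

-8.582 dB/K


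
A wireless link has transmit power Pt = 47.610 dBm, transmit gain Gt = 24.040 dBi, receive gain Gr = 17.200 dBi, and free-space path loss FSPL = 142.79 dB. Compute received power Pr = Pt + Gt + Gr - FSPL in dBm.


Pr = 47.610 + 24.040 + 17.200 - 142.79 = -53.94 dBm

-53.94 dBm


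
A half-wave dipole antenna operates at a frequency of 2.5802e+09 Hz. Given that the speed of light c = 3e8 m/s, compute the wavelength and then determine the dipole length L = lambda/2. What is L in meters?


lambda = c / f = 3.0000e+08 / 2.5802e+09 = 0.1162701 m
L = lambda / 2 = 0.1162701 / 2 = 0.05814 m

0.05814 m


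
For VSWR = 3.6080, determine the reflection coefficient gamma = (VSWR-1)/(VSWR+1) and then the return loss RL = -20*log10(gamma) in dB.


gamma = (3.6080 - 1) / (3.6080 + 1) = 0.5659722
RL = -20 * log10(0.5659722) = 4.944 dB

4.944 dB


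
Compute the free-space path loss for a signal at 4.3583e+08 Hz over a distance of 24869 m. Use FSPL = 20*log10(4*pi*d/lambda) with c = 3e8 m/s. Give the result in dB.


lambda = c / f = 3.0000e+08 / 4.3583e+08 = 0.6883418 m
FSPL = 20 * log10(4*pi*24869/0.6883418) = 113.1 dB

113.1 dB


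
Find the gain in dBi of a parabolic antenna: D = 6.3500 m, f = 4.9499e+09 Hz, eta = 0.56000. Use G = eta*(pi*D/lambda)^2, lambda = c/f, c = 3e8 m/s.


lambda = c / f = 3.0000e+08 / 4.9499e+09 = 0.06060728 m
G_linear = 0.56000 * (pi * 6.3500 / 0.06060728)^2 = 60671.63
G_dBi = 10 * log10(60671.63) = 47.83 dBi

47.83 dBi


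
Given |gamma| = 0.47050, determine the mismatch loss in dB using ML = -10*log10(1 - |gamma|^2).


ML = -10 * log10(1 - 0.47050^2) = -10 * log10(0.77862975) = 1.087 dB

1.087 dB


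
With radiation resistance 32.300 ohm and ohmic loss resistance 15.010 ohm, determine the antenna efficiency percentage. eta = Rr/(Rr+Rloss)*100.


eta = 32.300 / (32.300 + 15.010) * 100 = 68.27%

68.27%


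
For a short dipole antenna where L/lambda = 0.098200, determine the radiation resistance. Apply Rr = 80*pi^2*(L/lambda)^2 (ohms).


Rr = 80 * pi^2 * (0.098200)^2 = 80 * 9.869604 * 9.643240e-03 = 7.614 ohm

7.614 ohm


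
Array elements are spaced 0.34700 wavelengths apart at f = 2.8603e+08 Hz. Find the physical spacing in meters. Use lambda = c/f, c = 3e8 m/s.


lambda = c / f = 3.0000e+08 / 2.8603e+08 = 1.048841 m
d = 0.34700 * 1.048841 = 0.3639 m

0.3639 m


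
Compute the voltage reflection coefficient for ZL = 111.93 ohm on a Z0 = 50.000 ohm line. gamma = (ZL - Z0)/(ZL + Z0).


gamma = (111.93 - 50.000) / (111.93 + 50.000) = 0.3824

0.3824


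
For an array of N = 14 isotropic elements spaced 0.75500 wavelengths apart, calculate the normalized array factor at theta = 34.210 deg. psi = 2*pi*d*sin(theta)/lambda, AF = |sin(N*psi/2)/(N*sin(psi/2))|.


psi = 2*pi*0.75500*sin(34.210 deg) = 2.667099 rad
AF = |sin(14*2.667099/2) / (14*sin(2.667099/2))| = 0.01315

0.01315


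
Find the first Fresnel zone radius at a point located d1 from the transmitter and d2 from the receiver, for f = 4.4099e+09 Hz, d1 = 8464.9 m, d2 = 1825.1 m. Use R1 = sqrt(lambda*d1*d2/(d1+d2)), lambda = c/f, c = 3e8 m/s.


lambda = c / f = 3.0000e+08 / 4.4099e+09 = 0.06802875 m
R1 = sqrt(0.06802875 * 8464.9 * 1825.1 / (8464.9 + 1825.1)) = 10.11 m

10.11 m


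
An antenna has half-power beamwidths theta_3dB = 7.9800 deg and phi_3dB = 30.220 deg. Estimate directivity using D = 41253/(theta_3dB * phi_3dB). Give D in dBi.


D_linear = 41253 / (7.9800 * 30.220) = 171.0638
D_dBi = 10 * log10(171.0638) = 22.33 dBi

22.33 dBi


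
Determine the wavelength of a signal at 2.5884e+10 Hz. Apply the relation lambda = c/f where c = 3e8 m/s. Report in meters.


lambda = c / f = 3.0000e+08 / 2.5884e+10 = 0.01159 m

0.01159 m


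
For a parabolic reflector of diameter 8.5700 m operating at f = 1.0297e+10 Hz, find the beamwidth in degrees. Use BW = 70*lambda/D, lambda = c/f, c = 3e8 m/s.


lambda = c / f = 3.0000e+08 / 1.0297e+10 = 0.02913470 m
BW = 70 * 0.02913470 / 8.5700 = 0.2380 deg

0.2380 deg


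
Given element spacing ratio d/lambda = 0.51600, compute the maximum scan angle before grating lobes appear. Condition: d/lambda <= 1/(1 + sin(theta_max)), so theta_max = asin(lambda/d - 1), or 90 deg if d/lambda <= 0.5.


lambda/d - 1 = 1/0.51600 - 1 = 0.9379845
theta_max = asin(0.9379845) = 69.72 deg

69.72 deg


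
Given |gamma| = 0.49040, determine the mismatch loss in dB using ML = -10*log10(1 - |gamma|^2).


ML = -10 * log10(1 - 0.49040^2) = -10 * log10(0.75950784) = 1.195 dB

1.195 dB


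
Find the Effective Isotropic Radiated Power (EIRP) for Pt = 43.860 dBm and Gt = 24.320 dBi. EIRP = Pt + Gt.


EIRP = Pt + Gt = 43.860 + 24.320 = 68.18 dBm

68.18 dBm


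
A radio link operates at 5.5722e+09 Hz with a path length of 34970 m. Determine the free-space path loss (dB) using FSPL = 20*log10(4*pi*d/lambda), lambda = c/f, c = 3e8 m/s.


lambda = c / f = 3.0000e+08 / 5.5722e+09 = 0.05383870 m
FSPL = 20 * log10(4*pi*34970/0.05383870) = 138.2 dB

138.2 dB


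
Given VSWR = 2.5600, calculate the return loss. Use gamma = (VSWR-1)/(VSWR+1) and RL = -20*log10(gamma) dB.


gamma = (2.5600 - 1) / (2.5600 + 1) = 0.4382022
RL = -20 * log10(0.4382022) = 7.167 dB

7.167 dB


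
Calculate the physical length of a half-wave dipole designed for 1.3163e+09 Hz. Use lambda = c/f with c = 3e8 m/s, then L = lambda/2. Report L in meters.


lambda = c / f = 3.0000e+08 / 1.3163e+09 = 0.2279116 m
L = lambda / 2 = 0.2279116 / 2 = 0.1140 m

0.1140 m


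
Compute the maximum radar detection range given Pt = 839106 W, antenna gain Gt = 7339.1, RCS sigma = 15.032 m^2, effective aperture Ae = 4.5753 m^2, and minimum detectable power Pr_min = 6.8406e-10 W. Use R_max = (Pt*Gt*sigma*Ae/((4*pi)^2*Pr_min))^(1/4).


R^4 = 839106*7339.1*15.032*4.5753 / ((4*pi)^2 * 6.8406e-10) = 3.920866e+18
R_max = 3.920866e+18^0.25 = 44499 m

44499 m


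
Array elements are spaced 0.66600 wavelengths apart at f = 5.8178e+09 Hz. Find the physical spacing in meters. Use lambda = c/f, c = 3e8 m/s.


lambda = c / f = 3.0000e+08 / 5.8178e+09 = 0.05156588 m
d = 0.66600 * 0.05156588 = 0.03434 m

0.03434 m


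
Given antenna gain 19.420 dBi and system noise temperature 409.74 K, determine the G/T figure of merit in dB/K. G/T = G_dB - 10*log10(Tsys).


G/T = 19.420 - 10*log10(409.74) = 19.420 - 26.12508 = -6.705 dB/K

-6.705 dB/K


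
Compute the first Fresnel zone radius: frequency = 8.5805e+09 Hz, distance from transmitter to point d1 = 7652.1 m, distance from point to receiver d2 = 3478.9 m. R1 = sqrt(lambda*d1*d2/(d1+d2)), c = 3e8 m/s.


lambda = c / f = 3.0000e+08 / 8.5805e+09 = 0.03496300 m
R1 = sqrt(0.03496300 * 7652.1 * 3478.9 / (7652.1 + 3478.9)) = 9.144 m

9.144 m


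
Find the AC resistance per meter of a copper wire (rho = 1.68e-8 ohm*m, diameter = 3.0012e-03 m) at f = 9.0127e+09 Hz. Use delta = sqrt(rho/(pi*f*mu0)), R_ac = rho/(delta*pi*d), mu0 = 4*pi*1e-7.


delta = sqrt(1.68e-8 / (pi * 9.0127e+09 * 4*pi*1e-7)) = 6.871433e-07 m
R_ac = 1.68e-8 / (6.871433e-07 * pi * 3.0012e-03) = 2.593 ohm/m

2.593 ohm/m


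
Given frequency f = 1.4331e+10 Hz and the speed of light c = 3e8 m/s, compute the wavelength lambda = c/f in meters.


lambda = c / f = 3.0000e+08 / 1.4331e+10 = 0.02093 m

0.02093 m


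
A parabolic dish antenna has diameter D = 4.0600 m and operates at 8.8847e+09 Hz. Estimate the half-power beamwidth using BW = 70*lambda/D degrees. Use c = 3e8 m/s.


lambda = c / f = 3.0000e+08 / 8.8847e+09 = 0.03376591 m
BW = 70 * 0.03376591 / 4.0600 = 0.5822 deg

0.5822 deg


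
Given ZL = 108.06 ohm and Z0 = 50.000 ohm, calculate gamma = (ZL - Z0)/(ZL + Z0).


gamma = (108.06 - 50.000) / (108.06 + 50.000) = 0.3673

0.3673


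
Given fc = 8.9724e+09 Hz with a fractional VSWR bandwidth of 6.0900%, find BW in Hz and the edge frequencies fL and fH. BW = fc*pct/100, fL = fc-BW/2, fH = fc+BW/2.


BW = 8.9724e+09 * 6.0900/100 = 5.464192e+08 Hz
fL = 8.9724e+09 - 5.464192e+08/2 = 8.699e+09 Hz
fH = 8.9724e+09 + 5.464192e+08/2 = 9.246e+09 Hz

BW=5.464e+08 Hz, fL=8.699e+09 Hz, fH=9.246e+09 Hz


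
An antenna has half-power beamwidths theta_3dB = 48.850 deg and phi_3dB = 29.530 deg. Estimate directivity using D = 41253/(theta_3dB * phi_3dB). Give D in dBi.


D_linear = 41253 / (48.850 * 29.530) = 28.59746
D_dBi = 10 * log10(28.59746) = 14.56 dBi

14.56 dBi


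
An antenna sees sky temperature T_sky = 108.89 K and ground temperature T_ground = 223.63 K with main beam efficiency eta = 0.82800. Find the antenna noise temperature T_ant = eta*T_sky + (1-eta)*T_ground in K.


T_ant = 0.82800 * 108.89 + (1 - 0.82800) * 223.63 = 128.6 K

128.6 K


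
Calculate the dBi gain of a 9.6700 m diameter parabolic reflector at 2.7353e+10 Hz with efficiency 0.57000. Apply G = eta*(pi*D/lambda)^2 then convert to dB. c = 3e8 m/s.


lambda = c / f = 3.0000e+08 / 2.7353e+10 = 0.01096772 m
G_linear = 0.57000 * (pi * 9.6700 / 0.01096772)^2 = 4.373155e+06
G_dBi = 10 * log10(4.373155e+06) = 66.41 dBi

66.41 dBi


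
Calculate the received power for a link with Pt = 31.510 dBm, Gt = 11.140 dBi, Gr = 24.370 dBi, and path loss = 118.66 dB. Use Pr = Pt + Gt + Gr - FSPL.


Pr = 31.510 + 11.140 + 24.370 - 118.66 = -51.64 dBm

-51.64 dBm


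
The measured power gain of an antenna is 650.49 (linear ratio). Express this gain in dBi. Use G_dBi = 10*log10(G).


G_dBi = 10 * log10(650.49) = 28.13 dBi

28.13 dBi


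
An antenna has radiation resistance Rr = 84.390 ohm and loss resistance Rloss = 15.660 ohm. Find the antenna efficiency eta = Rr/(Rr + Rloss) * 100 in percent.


eta = 84.390 / (84.390 + 15.660) * 100 = 84.35%

84.35%
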